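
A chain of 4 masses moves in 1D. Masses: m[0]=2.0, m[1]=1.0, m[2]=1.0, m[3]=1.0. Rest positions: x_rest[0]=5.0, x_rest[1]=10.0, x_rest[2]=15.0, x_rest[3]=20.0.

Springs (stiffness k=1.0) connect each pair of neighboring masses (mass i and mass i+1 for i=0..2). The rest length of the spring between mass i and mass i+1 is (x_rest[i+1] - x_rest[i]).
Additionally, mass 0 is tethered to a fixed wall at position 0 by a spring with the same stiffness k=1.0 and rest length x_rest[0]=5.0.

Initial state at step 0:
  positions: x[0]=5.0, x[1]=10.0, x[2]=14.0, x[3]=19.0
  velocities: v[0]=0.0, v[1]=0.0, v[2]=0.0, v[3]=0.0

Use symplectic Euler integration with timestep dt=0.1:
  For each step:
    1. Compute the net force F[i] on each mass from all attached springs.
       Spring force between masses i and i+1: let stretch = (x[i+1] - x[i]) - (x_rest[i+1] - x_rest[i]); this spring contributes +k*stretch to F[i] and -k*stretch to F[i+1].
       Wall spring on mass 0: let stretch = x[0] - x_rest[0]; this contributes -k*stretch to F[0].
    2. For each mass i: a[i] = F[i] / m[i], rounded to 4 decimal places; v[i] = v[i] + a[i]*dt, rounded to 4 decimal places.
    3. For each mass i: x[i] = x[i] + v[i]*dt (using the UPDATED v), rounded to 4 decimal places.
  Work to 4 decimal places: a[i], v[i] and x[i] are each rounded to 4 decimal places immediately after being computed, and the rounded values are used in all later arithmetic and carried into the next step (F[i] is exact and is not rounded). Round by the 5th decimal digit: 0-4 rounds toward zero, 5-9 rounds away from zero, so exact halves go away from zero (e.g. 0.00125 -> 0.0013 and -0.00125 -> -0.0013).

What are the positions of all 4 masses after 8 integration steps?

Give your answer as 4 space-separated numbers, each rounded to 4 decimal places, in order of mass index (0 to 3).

Step 0: x=[5.0000 10.0000 14.0000 19.0000] v=[0.0000 0.0000 0.0000 0.0000]
Step 1: x=[5.0000 9.9900 14.0100 19.0000] v=[0.0000 -0.1000 0.1000 0.0000]
Step 2: x=[5.0000 9.9703 14.0297 19.0001] v=[-0.0005 -0.1970 0.1970 0.0010]
Step 3: x=[4.9998 9.9415 14.0585 19.0005] v=[-0.0020 -0.2881 0.2881 0.0040]
Step 4: x=[4.9993 9.9044 14.0956 19.0015] v=[-0.0049 -0.3706 0.3706 0.0098]
Step 5: x=[4.9983 9.8602 14.1398 19.0034] v=[-0.0096 -0.4420 0.4421 0.0192]
Step 6: x=[4.9967 9.8102 14.1899 19.0067] v=[-0.0164 -0.5002 0.5005 0.0328]
Step 7: x=[4.9941 9.7558 14.2443 19.0118] v=[-0.0256 -0.5436 0.5442 0.0511]
Step 8: x=[4.9904 9.6987 14.3015 19.0192] v=[-0.0372 -0.5709 0.5721 0.0744]

Answer: 4.9904 9.6987 14.3015 19.0192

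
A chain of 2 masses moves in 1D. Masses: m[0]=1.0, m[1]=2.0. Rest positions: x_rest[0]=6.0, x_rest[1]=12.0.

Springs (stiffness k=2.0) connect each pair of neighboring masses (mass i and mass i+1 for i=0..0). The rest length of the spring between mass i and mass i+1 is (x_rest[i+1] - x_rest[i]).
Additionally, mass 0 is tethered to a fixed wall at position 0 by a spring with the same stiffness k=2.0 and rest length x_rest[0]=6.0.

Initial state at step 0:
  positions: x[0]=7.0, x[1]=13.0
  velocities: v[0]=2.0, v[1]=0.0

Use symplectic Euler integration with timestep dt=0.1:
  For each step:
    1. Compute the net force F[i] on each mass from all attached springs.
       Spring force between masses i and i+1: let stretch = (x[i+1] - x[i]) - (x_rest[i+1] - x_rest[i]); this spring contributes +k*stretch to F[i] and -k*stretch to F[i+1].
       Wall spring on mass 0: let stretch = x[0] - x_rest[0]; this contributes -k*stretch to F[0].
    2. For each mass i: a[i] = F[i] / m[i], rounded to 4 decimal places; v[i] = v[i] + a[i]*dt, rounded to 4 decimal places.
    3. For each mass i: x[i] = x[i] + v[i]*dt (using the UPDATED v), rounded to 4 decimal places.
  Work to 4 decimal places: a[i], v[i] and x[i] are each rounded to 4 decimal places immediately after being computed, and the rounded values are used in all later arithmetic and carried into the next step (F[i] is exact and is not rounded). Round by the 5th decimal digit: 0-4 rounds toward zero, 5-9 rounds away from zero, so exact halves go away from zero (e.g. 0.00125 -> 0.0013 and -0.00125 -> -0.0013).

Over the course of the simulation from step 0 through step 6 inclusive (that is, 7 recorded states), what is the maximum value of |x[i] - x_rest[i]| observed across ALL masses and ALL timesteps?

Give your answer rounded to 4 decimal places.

Answer: 1.5744

Derivation:
Step 0: x=[7.0000 13.0000] v=[2.0000 0.0000]
Step 1: x=[7.1800 13.0000] v=[1.8000 0.0000]
Step 2: x=[7.3328 13.0018] v=[1.5280 0.0180]
Step 3: x=[7.4523 13.0069] v=[1.1952 0.0511]
Step 4: x=[7.5339 13.0165] v=[0.8157 0.0956]
Step 5: x=[7.5744 13.0312] v=[0.4054 0.1473]
Step 6: x=[7.5726 13.0514] v=[-0.0181 0.2016]
Max displacement = 1.5744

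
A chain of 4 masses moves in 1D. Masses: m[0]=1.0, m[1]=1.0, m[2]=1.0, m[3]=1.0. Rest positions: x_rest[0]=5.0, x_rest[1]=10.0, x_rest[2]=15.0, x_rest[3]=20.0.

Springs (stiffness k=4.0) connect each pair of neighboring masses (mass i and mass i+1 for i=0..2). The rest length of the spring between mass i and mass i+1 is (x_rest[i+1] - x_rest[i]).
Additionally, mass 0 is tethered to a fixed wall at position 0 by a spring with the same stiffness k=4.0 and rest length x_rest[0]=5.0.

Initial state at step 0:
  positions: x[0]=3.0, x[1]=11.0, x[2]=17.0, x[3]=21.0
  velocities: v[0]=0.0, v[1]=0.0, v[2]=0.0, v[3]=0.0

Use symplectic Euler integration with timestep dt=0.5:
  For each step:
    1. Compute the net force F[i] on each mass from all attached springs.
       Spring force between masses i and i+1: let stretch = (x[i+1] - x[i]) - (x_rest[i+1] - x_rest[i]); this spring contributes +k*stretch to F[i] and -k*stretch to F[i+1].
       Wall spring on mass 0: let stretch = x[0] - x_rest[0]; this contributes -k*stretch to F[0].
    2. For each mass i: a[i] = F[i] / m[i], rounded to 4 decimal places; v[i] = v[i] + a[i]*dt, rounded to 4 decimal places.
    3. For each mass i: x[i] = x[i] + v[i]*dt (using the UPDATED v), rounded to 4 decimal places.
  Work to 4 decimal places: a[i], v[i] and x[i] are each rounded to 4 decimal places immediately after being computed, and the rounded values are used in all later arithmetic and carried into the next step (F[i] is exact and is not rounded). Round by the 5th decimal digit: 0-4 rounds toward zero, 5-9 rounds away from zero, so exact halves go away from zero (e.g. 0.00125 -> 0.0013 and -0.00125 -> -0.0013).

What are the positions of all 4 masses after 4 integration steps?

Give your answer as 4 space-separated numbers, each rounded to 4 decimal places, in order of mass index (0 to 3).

Step 0: x=[3.0000 11.0000 17.0000 21.0000] v=[0.0000 0.0000 0.0000 0.0000]
Step 1: x=[8.0000 9.0000 15.0000 22.0000] v=[10.0000 -4.0000 -4.0000 2.0000]
Step 2: x=[6.0000 12.0000 14.0000 21.0000] v=[-4.0000 6.0000 -2.0000 -2.0000]
Step 3: x=[4.0000 11.0000 18.0000 18.0000] v=[-4.0000 -2.0000 8.0000 -6.0000]
Step 4: x=[5.0000 10.0000 15.0000 20.0000] v=[2.0000 -2.0000 -6.0000 4.0000]

Answer: 5.0000 10.0000 15.0000 20.0000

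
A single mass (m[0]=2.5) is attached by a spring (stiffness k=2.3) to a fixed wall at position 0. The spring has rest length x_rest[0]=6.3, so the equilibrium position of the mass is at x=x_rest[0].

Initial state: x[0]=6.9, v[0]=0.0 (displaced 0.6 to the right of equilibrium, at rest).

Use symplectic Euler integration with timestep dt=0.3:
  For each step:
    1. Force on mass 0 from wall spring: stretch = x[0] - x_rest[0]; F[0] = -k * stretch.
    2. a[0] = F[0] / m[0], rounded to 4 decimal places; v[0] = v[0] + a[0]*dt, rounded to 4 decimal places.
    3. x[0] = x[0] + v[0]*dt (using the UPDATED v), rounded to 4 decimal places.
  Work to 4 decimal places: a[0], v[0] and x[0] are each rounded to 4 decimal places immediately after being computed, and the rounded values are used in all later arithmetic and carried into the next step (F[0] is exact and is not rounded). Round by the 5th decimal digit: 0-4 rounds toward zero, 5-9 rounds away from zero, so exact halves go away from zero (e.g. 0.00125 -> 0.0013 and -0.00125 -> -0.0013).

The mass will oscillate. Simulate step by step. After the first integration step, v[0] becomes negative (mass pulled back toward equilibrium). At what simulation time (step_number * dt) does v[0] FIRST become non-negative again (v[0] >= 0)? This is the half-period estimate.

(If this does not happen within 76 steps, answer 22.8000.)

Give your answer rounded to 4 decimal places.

Answer: 3.3000

Derivation:
Step 0: x=[6.9000] v=[0.0000]
Step 1: x=[6.8503] v=[-0.1656]
Step 2: x=[6.7551] v=[-0.3175]
Step 3: x=[6.6222] v=[-0.4431]
Step 4: x=[6.4626] v=[-0.5320]
Step 5: x=[6.2895] v=[-0.5769]
Step 6: x=[6.1173] v=[-0.5740]
Step 7: x=[5.9602] v=[-0.5236]
Step 8: x=[5.8313] v=[-0.4298]
Step 9: x=[5.7412] v=[-0.3004]
Step 10: x=[5.6973] v=[-0.1462]
Step 11: x=[5.7034] v=[0.0202]
First v>=0 after going negative at step 11, time=3.3000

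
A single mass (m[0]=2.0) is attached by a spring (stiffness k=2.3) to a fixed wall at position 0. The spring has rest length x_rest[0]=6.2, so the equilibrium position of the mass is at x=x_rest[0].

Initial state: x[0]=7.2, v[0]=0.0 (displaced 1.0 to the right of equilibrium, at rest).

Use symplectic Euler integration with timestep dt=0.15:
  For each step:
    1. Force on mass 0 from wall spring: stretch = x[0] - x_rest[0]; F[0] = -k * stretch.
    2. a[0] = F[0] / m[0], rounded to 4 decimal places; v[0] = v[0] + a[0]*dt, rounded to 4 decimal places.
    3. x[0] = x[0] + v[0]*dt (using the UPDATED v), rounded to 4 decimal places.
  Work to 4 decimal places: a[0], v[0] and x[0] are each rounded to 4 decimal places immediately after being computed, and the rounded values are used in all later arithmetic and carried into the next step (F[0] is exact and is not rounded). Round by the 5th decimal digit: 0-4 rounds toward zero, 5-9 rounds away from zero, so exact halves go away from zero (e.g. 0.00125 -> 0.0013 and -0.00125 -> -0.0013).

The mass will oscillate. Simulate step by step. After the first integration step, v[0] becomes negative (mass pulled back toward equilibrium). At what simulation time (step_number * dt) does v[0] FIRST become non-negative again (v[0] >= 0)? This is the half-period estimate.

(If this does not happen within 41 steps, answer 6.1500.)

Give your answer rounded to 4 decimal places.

Step 0: x=[7.2000] v=[0.0000]
Step 1: x=[7.1741] v=[-0.1725]
Step 2: x=[7.1230] v=[-0.3405]
Step 3: x=[7.0480] v=[-0.4997]
Step 4: x=[6.9511] v=[-0.6460]
Step 5: x=[6.8348] v=[-0.7756]
Step 6: x=[6.7020] v=[-0.8851]
Step 7: x=[6.5562] v=[-0.9717]
Step 8: x=[6.4012] v=[-1.0331]
Step 9: x=[6.2410] v=[-1.0678]
Step 10: x=[6.0798] v=[-1.0749]
Step 11: x=[5.9217] v=[-1.0542]
Step 12: x=[5.7708] v=[-1.0062]
Step 13: x=[5.6310] v=[-0.9322]
Step 14: x=[5.5059] v=[-0.8340]
Step 15: x=[5.3988] v=[-0.7143]
Step 16: x=[5.3124] v=[-0.5761]
Step 17: x=[5.2490] v=[-0.4230]
Step 18: x=[5.2102] v=[-0.2589]
Step 19: x=[5.1970] v=[-0.0882]
Step 20: x=[5.2097] v=[0.0848]
First v>=0 after going negative at step 20, time=3.0000

Answer: 3.0000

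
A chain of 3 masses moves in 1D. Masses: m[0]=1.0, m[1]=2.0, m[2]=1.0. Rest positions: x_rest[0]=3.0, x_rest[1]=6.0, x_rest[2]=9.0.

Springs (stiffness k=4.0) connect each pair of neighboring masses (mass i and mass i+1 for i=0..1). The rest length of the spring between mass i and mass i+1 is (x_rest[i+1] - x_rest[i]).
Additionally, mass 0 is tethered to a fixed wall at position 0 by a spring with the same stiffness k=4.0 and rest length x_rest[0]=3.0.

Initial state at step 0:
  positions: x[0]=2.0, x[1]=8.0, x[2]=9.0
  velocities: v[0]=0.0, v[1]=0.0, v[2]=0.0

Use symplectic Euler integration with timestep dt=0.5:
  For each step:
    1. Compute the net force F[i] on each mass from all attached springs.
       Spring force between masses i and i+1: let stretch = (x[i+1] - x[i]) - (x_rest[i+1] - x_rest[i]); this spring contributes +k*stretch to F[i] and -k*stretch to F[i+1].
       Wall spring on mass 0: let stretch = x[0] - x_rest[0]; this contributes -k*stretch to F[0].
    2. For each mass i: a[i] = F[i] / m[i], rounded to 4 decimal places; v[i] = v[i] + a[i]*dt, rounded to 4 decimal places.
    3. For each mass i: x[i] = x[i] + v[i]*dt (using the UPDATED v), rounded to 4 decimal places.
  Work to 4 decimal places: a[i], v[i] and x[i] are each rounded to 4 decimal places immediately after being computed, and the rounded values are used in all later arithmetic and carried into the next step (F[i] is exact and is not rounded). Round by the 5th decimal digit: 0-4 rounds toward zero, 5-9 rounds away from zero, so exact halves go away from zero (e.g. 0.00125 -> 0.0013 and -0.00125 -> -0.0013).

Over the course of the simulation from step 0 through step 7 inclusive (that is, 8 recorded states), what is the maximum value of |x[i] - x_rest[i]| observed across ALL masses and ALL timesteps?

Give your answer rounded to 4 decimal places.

Step 0: x=[2.0000 8.0000 9.0000] v=[0.0000 0.0000 0.0000]
Step 1: x=[6.0000 5.5000 11.0000] v=[8.0000 -5.0000 4.0000]
Step 2: x=[3.5000 6.0000 10.5000] v=[-5.0000 1.0000 -1.0000]
Step 3: x=[0.0000 7.5000 8.5000] v=[-7.0000 3.0000 -4.0000]
Step 4: x=[4.0000 5.7500 8.5000] v=[8.0000 -3.5000 0.0000]
Step 5: x=[5.7500 4.5000 8.7500] v=[3.5000 -2.5000 0.5000]
Step 6: x=[0.5000 6.0000 7.7500] v=[-10.5000 3.0000 -2.0000]
Step 7: x=[0.2500 5.6250 8.0000] v=[-0.5000 -0.7500 0.5000]
Max displacement = 3.0000

Answer: 3.0000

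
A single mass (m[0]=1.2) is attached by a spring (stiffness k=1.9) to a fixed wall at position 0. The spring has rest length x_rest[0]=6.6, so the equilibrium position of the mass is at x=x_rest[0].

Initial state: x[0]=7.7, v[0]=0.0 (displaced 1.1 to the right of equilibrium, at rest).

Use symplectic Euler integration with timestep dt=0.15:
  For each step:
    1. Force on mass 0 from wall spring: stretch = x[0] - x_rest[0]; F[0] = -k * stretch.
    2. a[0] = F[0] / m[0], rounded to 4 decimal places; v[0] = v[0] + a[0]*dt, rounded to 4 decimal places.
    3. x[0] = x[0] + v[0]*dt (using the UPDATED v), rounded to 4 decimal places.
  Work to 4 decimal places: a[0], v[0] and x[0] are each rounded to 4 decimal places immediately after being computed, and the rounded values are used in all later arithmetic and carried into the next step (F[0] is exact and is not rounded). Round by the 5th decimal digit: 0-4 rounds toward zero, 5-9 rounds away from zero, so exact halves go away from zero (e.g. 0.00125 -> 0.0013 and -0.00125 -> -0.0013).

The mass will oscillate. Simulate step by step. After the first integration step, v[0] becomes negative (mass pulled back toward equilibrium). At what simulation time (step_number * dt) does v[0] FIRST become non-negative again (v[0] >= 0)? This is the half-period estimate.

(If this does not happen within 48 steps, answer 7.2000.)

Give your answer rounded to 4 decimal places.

Answer: 2.5500

Derivation:
Step 0: x=[7.7000] v=[0.0000]
Step 1: x=[7.6608] v=[-0.2613]
Step 2: x=[7.5838] v=[-0.5132]
Step 3: x=[7.4718] v=[-0.7469]
Step 4: x=[7.3287] v=[-0.9540]
Step 5: x=[7.1596] v=[-1.1271]
Step 6: x=[6.9706] v=[-1.2600]
Step 7: x=[6.7684] v=[-1.3480]
Step 8: x=[6.5602] v=[-1.3880]
Step 9: x=[6.3534] v=[-1.3786]
Step 10: x=[6.1554] v=[-1.3200]
Step 11: x=[5.9732] v=[-1.2144]
Step 12: x=[5.8134] v=[-1.0655]
Step 13: x=[5.6816] v=[-0.8787]
Step 14: x=[5.5825] v=[-0.6606]
Step 15: x=[5.5197] v=[-0.4190]
Step 16: x=[5.4953] v=[-0.1624]
Step 17: x=[5.5103] v=[0.1000]
First v>=0 after going negative at step 17, time=2.5500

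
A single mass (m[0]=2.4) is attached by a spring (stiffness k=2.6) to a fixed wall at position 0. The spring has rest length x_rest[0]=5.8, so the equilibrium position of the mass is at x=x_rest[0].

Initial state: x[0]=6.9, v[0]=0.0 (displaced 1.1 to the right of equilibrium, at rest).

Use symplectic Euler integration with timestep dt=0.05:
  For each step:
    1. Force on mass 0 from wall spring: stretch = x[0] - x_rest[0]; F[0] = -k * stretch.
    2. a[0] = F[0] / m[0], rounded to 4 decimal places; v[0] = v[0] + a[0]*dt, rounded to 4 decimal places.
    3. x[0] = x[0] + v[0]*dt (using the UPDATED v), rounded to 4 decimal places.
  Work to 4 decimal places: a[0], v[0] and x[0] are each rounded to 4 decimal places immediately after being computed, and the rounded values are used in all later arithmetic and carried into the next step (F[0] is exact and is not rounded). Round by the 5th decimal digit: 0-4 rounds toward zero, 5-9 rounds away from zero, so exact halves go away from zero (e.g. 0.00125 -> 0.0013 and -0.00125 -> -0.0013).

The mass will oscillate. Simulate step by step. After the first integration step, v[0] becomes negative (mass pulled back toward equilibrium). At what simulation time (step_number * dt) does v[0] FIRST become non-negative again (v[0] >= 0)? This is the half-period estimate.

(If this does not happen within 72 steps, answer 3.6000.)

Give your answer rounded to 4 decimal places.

Step 0: x=[6.9000] v=[0.0000]
Step 1: x=[6.8970] v=[-0.0596]
Step 2: x=[6.8911] v=[-0.1190]
Step 3: x=[6.8822] v=[-0.1781]
Step 4: x=[6.8704] v=[-0.2367]
Step 5: x=[6.8557] v=[-0.2947]
Step 6: x=[6.8381] v=[-0.3519]
Step 7: x=[6.8177] v=[-0.4081]
Step 8: x=[6.7945] v=[-0.4632]
Step 9: x=[6.7686] v=[-0.5171]
Step 10: x=[6.7401] v=[-0.5696]
Step 11: x=[6.7091] v=[-0.6205]
Step 12: x=[6.6756] v=[-0.6697]
Step 13: x=[6.6397] v=[-0.7171]
Step 14: x=[6.6016] v=[-0.7626]
Step 15: x=[6.5613] v=[-0.8060]
Step 16: x=[6.5189] v=[-0.8472]
Step 17: x=[6.4746] v=[-0.8861]
Step 18: x=[6.4285] v=[-0.9226]
Step 19: x=[6.3807] v=[-0.9566]
Step 20: x=[6.3313] v=[-0.9881]
Step 21: x=[6.2805] v=[-1.0169]
Step 22: x=[6.2284] v=[-1.0429]
Step 23: x=[6.1751] v=[-1.0661]
Step 24: x=[6.1208] v=[-1.0864]
Step 25: x=[6.0656] v=[-1.1038]
Step 26: x=[6.0097] v=[-1.1182]
Step 27: x=[5.9532] v=[-1.1296]
Step 28: x=[5.8963] v=[-1.1379]
Step 29: x=[5.8391] v=[-1.1431]
Step 30: x=[5.7818] v=[-1.1452]
Step 31: x=[5.7246] v=[-1.1442]
Step 32: x=[5.6676] v=[-1.1401]
Step 33: x=[5.6110] v=[-1.1329]
Step 34: x=[5.5549] v=[-1.1227]
Step 35: x=[5.4994] v=[-1.1094]
Step 36: x=[5.4447] v=[-1.0931]
Step 37: x=[5.3910] v=[-1.0739]
Step 38: x=[5.3384] v=[-1.0517]
Step 39: x=[5.2871] v=[-1.0267]
Step 40: x=[5.2372] v=[-0.9989]
Step 41: x=[5.1888] v=[-0.9684]
Step 42: x=[5.1420] v=[-0.9353]
Step 43: x=[5.0970] v=[-0.8997]
Step 44: x=[5.0539] v=[-0.8616]
Step 45: x=[5.0128] v=[-0.8212]
Step 46: x=[4.9739] v=[-0.7786]
Step 47: x=[4.9372] v=[-0.7339]
Step 48: x=[4.9028] v=[-0.6872]
Step 49: x=[4.8709] v=[-0.6386]
Step 50: x=[4.8415] v=[-0.5883]
Step 51: x=[4.8147] v=[-0.5364]
Step 52: x=[4.7906] v=[-0.4830]
Step 53: x=[4.7692] v=[-0.4283]
Step 54: x=[4.7506] v=[-0.3725]
Step 55: x=[4.7348] v=[-0.3157]
Step 56: x=[4.7219] v=[-0.2580]
Step 57: x=[4.7119] v=[-0.1996]
Step 58: x=[4.7049] v=[-0.1407]
Step 59: x=[4.7008] v=[-0.0814]
Step 60: x=[4.6997] v=[-0.0219]
Step 61: x=[4.7016] v=[0.0377]
First v>=0 after going negative at step 61, time=3.0500

Answer: 3.0500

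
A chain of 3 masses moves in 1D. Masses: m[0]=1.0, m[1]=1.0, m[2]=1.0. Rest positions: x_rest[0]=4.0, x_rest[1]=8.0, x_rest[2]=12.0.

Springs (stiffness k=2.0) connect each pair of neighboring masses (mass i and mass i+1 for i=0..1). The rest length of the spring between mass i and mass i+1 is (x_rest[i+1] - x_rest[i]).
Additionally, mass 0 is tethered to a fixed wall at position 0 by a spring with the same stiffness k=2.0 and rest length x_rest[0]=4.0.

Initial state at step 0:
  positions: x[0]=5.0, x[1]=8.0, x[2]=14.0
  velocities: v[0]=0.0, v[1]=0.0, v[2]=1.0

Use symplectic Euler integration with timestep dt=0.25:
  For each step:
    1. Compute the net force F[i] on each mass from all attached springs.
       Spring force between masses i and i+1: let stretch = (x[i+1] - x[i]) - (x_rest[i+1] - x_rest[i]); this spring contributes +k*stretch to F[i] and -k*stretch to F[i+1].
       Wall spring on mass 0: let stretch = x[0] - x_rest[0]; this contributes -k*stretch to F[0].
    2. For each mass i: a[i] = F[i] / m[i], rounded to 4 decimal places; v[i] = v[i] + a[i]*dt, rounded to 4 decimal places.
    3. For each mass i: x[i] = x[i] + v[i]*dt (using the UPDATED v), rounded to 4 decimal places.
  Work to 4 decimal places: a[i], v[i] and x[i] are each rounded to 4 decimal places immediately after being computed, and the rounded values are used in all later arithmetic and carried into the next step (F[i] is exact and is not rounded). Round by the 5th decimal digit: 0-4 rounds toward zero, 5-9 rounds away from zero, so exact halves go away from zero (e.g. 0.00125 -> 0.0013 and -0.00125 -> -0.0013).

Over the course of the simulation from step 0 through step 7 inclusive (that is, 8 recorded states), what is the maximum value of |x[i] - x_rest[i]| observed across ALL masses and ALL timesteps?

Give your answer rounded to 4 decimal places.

Step 0: x=[5.0000 8.0000 14.0000] v=[0.0000 0.0000 1.0000]
Step 1: x=[4.7500 8.3750 14.0000] v=[-1.0000 1.5000 0.0000]
Step 2: x=[4.3594 9.0000 13.7969] v=[-1.5625 2.5000 -0.8125]
Step 3: x=[4.0039 9.6446 13.4942] v=[-1.4219 2.5782 -1.2110]
Step 4: x=[3.8530 10.0653 13.2103] v=[-0.6035 1.6827 -1.1358]
Step 5: x=[3.9971 10.1026 13.0332] v=[0.5762 0.1491 -0.7083]
Step 6: x=[4.4047 9.7430 12.9898] v=[1.6304 -1.4384 -0.1736]
Step 7: x=[4.9290 9.1220 13.0406] v=[2.0972 -2.4842 0.2030]
Max displacement = 2.1026

Answer: 2.1026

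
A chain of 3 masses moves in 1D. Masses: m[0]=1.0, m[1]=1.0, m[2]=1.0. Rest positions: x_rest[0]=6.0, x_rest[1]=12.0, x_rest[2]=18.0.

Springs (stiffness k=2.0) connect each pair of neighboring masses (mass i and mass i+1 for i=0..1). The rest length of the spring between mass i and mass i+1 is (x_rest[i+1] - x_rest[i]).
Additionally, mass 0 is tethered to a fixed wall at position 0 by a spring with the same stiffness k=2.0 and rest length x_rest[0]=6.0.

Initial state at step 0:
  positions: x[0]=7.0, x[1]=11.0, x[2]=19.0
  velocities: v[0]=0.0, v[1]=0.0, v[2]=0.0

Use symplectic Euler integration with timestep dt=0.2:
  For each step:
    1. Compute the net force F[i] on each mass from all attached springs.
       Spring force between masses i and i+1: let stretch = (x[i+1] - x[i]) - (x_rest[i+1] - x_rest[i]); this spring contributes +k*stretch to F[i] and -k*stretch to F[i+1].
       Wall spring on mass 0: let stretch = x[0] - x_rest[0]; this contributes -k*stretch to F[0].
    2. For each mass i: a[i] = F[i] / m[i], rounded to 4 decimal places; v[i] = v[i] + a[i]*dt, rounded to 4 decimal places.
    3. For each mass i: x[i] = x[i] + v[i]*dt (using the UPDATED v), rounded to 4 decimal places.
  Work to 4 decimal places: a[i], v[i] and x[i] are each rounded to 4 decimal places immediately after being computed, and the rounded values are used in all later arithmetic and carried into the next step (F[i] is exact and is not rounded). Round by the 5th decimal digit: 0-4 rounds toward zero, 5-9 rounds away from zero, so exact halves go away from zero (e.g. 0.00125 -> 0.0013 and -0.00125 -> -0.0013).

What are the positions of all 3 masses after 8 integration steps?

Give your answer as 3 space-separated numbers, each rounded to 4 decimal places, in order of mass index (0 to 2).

Answer: 5.8801 12.6060 17.8765

Derivation:
Step 0: x=[7.0000 11.0000 19.0000] v=[0.0000 0.0000 0.0000]
Step 1: x=[6.7600 11.3200 18.8400] v=[-1.2000 1.6000 -0.8000]
Step 2: x=[6.3440 11.8768 18.5584] v=[-2.0800 2.7840 -1.4080]
Step 3: x=[5.8631 12.5255 18.2223] v=[-2.4045 3.2435 -1.6806]
Step 4: x=[5.4461 13.0970 17.9104] v=[-2.0848 2.8573 -1.5593]
Step 5: x=[5.2055 13.4415 17.6935] v=[-1.2029 1.7223 -1.0847]
Step 6: x=[5.2074 13.4672 17.6164] v=[0.0093 0.1287 -0.3855]
Step 7: x=[5.4535 13.1641 17.6874] v=[1.2303 -1.5155 0.3548]
Step 8: x=[5.8801 12.6060 17.8765] v=[2.1331 -2.7904 0.9455]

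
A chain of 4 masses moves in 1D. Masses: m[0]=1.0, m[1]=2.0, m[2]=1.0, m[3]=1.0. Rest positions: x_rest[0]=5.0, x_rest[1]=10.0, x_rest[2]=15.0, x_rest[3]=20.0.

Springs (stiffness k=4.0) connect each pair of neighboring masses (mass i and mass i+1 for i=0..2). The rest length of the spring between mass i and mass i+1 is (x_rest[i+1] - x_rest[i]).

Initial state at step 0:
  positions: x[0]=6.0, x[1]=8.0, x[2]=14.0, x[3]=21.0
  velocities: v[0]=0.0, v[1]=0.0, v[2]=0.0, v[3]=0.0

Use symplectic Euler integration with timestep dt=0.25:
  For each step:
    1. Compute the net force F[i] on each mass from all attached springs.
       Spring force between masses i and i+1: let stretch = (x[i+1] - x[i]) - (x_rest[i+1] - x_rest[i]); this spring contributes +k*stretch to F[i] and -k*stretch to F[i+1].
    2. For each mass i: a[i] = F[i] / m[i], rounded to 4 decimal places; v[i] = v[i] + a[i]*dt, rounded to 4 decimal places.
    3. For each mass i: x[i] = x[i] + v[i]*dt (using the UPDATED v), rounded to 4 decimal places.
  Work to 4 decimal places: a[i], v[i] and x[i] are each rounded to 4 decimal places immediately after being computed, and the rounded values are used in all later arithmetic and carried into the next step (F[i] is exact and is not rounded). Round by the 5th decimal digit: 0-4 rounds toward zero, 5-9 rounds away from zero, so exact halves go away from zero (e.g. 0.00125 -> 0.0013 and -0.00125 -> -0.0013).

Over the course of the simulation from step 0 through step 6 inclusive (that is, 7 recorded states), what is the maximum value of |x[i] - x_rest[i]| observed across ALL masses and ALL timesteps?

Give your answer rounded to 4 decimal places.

Answer: 2.6387

Derivation:
Step 0: x=[6.0000 8.0000 14.0000 21.0000] v=[0.0000 0.0000 0.0000 0.0000]
Step 1: x=[5.2500 8.5000 14.2500 20.5000] v=[-3.0000 2.0000 1.0000 -2.0000]
Step 2: x=[4.0625 9.3125 14.6250 19.6875] v=[-4.7500 3.2500 1.5000 -3.2500]
Step 3: x=[2.9375 10.1328 14.9375 18.8594] v=[-4.5000 3.2813 1.2500 -3.3125]
Step 4: x=[2.3613 10.6543 15.0293 18.3008] v=[-2.3047 2.0860 0.3672 -2.2344]
Step 5: x=[2.6084 10.6861 14.8452 18.1743] v=[0.9883 0.1270 -0.7363 -0.5059]
Step 6: x=[3.6249 10.2280 14.4536 18.4656] v=[4.0660 -1.8323 -1.5663 1.1650]
Max displacement = 2.6387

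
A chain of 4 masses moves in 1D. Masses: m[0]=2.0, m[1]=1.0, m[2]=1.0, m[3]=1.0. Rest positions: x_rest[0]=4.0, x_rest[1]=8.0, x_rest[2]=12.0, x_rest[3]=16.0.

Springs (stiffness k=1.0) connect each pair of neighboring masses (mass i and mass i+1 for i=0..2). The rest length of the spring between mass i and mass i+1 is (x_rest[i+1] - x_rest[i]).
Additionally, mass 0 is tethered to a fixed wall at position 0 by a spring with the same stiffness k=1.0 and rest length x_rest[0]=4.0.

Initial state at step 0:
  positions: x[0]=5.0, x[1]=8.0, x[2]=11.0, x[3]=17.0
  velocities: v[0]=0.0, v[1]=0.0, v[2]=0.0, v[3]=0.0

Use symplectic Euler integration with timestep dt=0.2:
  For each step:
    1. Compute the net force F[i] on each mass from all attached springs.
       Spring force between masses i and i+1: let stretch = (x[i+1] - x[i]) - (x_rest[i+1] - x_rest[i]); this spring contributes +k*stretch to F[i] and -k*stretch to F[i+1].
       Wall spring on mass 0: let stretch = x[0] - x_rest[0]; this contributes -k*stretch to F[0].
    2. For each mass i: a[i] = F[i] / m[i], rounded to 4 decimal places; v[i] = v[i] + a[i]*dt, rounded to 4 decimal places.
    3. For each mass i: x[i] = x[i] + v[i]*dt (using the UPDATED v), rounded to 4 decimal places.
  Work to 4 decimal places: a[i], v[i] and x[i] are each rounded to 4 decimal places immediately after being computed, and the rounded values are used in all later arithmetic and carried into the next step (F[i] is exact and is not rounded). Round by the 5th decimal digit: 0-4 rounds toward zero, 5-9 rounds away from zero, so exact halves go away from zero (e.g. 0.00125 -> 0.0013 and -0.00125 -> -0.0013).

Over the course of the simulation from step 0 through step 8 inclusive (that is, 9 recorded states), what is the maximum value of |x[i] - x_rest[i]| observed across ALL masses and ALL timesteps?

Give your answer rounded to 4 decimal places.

Answer: 1.2297

Derivation:
Step 0: x=[5.0000 8.0000 11.0000 17.0000] v=[0.0000 0.0000 0.0000 0.0000]
Step 1: x=[4.9600 8.0000 11.1200 16.9200] v=[-0.2000 0.0000 0.6000 -0.4000]
Step 2: x=[4.8816 8.0032 11.3472 16.7680] v=[-0.3920 0.0160 1.1360 -0.7600]
Step 3: x=[4.7680 8.0153 11.6575 16.5592] v=[-0.5680 0.0605 1.5514 -1.0442]
Step 4: x=[4.6240 8.0432 12.0182 16.3143] v=[-0.7201 0.1395 1.8033 -1.2245]
Step 5: x=[4.4559 8.0933 12.3917 16.0576] v=[-0.8406 0.2507 1.8675 -1.2837]
Step 6: x=[4.2714 8.1699 12.7399 15.8142] v=[-0.9225 0.3829 1.7410 -1.2169]
Step 7: x=[4.0794 8.2733 13.0283 15.6078] v=[-0.9598 0.5172 1.4419 -1.0318]
Step 8: x=[3.8897 8.3992 13.2297 15.4583] v=[-0.9483 0.6294 1.0068 -0.7477]
Max displacement = 1.2297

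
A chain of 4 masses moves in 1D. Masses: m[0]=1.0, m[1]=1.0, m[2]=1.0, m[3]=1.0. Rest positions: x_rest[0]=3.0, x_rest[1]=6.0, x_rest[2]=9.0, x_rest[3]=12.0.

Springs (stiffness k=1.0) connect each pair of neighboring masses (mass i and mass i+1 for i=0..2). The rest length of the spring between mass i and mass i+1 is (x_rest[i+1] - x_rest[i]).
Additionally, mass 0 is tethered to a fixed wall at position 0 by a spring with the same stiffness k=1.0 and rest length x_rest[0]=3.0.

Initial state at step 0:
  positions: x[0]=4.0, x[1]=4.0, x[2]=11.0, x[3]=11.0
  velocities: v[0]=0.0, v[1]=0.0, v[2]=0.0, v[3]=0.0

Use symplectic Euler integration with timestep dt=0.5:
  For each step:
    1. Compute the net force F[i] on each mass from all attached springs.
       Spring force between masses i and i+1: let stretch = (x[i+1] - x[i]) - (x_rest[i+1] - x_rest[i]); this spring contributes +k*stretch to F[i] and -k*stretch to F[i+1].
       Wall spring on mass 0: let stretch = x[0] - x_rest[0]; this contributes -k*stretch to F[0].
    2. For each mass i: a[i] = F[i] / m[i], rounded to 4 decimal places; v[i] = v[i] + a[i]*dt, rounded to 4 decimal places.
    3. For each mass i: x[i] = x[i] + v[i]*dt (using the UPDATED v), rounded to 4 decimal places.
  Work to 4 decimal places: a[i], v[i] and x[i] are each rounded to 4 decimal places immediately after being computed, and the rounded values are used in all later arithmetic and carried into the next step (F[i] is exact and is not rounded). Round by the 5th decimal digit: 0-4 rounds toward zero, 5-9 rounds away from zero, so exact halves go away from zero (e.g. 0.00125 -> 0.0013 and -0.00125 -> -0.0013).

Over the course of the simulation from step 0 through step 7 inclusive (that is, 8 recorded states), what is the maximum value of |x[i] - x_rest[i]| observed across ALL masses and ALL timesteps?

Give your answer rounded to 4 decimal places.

Step 0: x=[4.0000 4.0000 11.0000 11.0000] v=[0.0000 0.0000 0.0000 0.0000]
Step 1: x=[3.0000 5.7500 9.2500 11.7500] v=[-2.0000 3.5000 -3.5000 1.5000]
Step 2: x=[1.9375 7.6875 7.2500 12.6250] v=[-2.1250 3.8750 -4.0000 1.7500]
Step 3: x=[1.8281 8.0782 6.7031 12.9063] v=[-0.2188 0.7813 -1.0938 0.5625]
Step 4: x=[2.8242 6.5626 8.0508 12.3868] v=[1.9922 -3.0313 2.6954 -1.0391]
Step 5: x=[4.0489 4.4844 10.1105 11.5333] v=[2.4493 -4.1564 4.1193 -1.7071]
Step 6: x=[4.3702 3.7039 11.1194 11.0741] v=[0.6426 -1.5611 2.0177 -0.9185]
Step 7: x=[3.4324 4.9438 10.2631 11.3762] v=[-1.8757 2.4798 -1.7127 0.6042]
Max displacement = 2.2969

Answer: 2.2969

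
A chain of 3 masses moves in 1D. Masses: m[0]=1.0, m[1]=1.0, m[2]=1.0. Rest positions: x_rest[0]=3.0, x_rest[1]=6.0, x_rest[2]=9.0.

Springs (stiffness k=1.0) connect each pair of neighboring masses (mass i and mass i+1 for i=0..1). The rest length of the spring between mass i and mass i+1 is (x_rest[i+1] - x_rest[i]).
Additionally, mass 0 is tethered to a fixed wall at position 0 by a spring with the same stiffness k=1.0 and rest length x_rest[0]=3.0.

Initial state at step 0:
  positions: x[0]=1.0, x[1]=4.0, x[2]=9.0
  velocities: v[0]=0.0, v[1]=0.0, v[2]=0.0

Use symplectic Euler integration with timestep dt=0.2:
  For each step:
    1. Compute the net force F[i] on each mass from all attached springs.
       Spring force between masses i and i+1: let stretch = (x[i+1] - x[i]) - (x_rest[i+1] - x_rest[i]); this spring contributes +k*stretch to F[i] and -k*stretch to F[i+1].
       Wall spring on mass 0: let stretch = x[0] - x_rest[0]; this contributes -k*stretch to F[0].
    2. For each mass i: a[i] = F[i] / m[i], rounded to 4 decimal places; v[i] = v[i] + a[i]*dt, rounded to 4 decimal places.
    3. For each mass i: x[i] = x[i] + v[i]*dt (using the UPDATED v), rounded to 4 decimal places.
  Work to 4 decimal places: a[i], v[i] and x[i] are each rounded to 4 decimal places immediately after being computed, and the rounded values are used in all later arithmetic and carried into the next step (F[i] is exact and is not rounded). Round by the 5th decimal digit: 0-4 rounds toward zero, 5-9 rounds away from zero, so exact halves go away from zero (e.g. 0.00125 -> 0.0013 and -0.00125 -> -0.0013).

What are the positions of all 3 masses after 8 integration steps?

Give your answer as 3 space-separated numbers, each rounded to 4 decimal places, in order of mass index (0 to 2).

Answer: 3.2193 5.7985 7.2489

Derivation:
Step 0: x=[1.0000 4.0000 9.0000] v=[0.0000 0.0000 0.0000]
Step 1: x=[1.0800 4.0800 8.9200] v=[0.4000 0.4000 -0.4000]
Step 2: x=[1.2368 4.2336 8.7664] v=[0.7840 0.7680 -0.7680]
Step 3: x=[1.4640 4.4486 8.5515] v=[1.1360 1.0752 -1.0746]
Step 4: x=[1.7520 4.7084 8.2925] v=[1.4401 1.2989 -1.2952]
Step 5: x=[2.0882 4.9933 8.0101] v=[1.6810 1.4244 -1.4120]
Step 6: x=[2.4571 5.2826 7.7270] v=[1.8444 1.4467 -1.4154]
Step 7: x=[2.8407 5.5567 7.4661] v=[1.9181 1.3705 -1.3043]
Step 8: x=[3.2193 5.7985 7.2489] v=[1.8932 1.2092 -1.0862]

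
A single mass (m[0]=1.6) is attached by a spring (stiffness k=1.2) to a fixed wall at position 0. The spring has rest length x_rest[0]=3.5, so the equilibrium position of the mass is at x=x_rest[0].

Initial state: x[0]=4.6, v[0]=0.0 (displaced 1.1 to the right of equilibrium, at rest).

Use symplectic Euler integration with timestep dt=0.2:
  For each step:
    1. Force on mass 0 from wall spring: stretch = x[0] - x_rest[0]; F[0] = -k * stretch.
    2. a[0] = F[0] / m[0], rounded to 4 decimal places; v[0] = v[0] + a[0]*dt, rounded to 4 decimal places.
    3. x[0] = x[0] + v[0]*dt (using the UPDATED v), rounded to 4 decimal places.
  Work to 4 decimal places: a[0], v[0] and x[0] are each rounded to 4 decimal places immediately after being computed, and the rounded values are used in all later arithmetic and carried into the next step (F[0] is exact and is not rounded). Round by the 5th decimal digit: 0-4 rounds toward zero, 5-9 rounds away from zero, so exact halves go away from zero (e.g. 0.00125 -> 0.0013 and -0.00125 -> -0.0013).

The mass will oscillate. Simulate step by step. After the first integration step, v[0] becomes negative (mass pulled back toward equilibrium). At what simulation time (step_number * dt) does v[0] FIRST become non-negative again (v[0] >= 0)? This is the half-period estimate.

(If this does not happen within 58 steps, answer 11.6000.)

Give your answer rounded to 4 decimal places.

Step 0: x=[4.6000] v=[0.0000]
Step 1: x=[4.5670] v=[-0.1650]
Step 2: x=[4.5020] v=[-0.3251]
Step 3: x=[4.4069] v=[-0.4754]
Step 4: x=[4.2846] v=[-0.6114]
Step 5: x=[4.1388] v=[-0.7291]
Step 6: x=[3.9738] v=[-0.8249]
Step 7: x=[3.7946] v=[-0.8960]
Step 8: x=[3.6066] v=[-0.9402]
Step 9: x=[3.4154] v=[-0.9562]
Step 10: x=[3.2267] v=[-0.9435]
Step 11: x=[3.0462] v=[-0.9025]
Step 12: x=[2.8793] v=[-0.8344]
Step 13: x=[2.7310] v=[-0.7413]
Step 14: x=[2.6058] v=[-0.6259]
Step 15: x=[2.5074] v=[-0.4918]
Step 16: x=[2.4388] v=[-0.3429]
Step 17: x=[2.4021] v=[-0.1837]
Step 18: x=[2.3983] v=[-0.0190]
Step 19: x=[2.4276] v=[0.1463]
First v>=0 after going negative at step 19, time=3.8000

Answer: 3.8000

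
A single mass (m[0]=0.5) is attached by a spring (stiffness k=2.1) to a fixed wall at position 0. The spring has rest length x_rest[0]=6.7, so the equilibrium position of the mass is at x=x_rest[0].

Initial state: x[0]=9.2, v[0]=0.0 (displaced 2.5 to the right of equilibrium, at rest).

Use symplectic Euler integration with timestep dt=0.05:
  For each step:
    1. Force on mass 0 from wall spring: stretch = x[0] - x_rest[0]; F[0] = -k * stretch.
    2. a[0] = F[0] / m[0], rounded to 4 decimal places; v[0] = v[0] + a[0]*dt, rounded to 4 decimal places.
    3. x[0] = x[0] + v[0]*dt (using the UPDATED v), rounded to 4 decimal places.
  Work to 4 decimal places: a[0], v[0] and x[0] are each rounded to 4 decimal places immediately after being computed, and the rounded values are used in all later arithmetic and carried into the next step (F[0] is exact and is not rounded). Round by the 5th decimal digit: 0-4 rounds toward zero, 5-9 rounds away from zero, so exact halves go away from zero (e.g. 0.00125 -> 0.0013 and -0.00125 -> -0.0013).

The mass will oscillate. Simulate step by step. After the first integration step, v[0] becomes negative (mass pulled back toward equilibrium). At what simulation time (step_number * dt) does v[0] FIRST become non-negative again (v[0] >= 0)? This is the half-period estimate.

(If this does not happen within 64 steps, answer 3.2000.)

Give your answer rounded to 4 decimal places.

Answer: 1.5500

Derivation:
Step 0: x=[9.2000] v=[0.0000]
Step 1: x=[9.1738] v=[-0.5250]
Step 2: x=[9.1216] v=[-1.0445]
Step 3: x=[9.0440] v=[-1.5530]
Step 4: x=[8.9417] v=[-2.0452]
Step 5: x=[8.8159] v=[-2.5160]
Step 6: x=[8.6679] v=[-2.9603]
Step 7: x=[8.4992] v=[-3.3736]
Step 8: x=[8.3116] v=[-3.7514]
Step 9: x=[8.1071] v=[-4.0898]
Step 10: x=[7.8878] v=[-4.3853]
Step 11: x=[7.6561] v=[-4.6347]
Step 12: x=[7.4143] v=[-4.8355]
Step 13: x=[7.1650] v=[-4.9855]
Step 14: x=[6.9108] v=[-5.0832]
Step 15: x=[6.6544] v=[-5.1275]
Step 16: x=[6.3985] v=[-5.1179]
Step 17: x=[6.1458] v=[-5.0546]
Step 18: x=[5.8989] v=[-4.9382]
Step 19: x=[5.6604] v=[-4.7700]
Step 20: x=[5.4328] v=[-4.5517]
Step 21: x=[5.2185] v=[-4.2856]
Step 22: x=[5.0198] v=[-3.9745]
Step 23: x=[4.8387] v=[-3.6217]
Step 24: x=[4.6772] v=[-3.2308]
Step 25: x=[4.5369] v=[-2.8060]
Step 26: x=[4.4193] v=[-2.3518]
Step 27: x=[4.3257] v=[-1.8729]
Step 28: x=[4.2570] v=[-1.3743]
Step 29: x=[4.2139] v=[-0.8613]
Step 30: x=[4.1969] v=[-0.3392]
Step 31: x=[4.2062] v=[0.1865]
First v>=0 after going negative at step 31, time=1.5500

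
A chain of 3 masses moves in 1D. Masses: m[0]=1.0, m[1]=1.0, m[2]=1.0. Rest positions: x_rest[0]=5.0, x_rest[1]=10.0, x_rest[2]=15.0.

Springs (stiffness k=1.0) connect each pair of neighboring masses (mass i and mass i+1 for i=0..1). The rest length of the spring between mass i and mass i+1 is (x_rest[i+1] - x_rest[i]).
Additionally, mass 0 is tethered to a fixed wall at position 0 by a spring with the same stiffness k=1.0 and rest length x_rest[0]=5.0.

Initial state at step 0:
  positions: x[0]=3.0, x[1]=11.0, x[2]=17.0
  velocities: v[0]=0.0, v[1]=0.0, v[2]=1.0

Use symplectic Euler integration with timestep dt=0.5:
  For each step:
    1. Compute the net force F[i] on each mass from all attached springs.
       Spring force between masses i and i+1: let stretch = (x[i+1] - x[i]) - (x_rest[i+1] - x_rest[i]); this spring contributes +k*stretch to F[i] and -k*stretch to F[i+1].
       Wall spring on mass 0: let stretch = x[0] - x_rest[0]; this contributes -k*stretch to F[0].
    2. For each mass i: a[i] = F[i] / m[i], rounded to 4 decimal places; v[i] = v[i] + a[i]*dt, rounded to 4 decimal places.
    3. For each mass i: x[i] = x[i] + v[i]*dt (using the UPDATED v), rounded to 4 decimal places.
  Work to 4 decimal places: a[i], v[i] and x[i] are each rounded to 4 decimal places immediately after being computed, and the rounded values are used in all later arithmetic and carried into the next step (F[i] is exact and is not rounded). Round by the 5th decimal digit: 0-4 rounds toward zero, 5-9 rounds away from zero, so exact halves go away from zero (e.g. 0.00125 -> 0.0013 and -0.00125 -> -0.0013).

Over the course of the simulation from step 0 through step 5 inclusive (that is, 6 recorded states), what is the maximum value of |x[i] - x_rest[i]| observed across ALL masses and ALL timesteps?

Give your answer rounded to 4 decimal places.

Step 0: x=[3.0000 11.0000 17.0000] v=[0.0000 0.0000 1.0000]
Step 1: x=[4.2500 10.5000 17.2500] v=[2.5000 -1.0000 0.5000]
Step 2: x=[6.0000 10.1250 17.0625] v=[3.5000 -0.7500 -0.3750]
Step 3: x=[7.2813 10.4532 16.3906] v=[2.5625 0.6563 -1.3438]
Step 4: x=[7.5352 11.4728 15.4844] v=[0.5078 2.0391 -1.8125]
Step 5: x=[6.8897 12.5109 14.8253] v=[-1.2910 2.0761 -1.3183]
Max displacement = 2.5352

Answer: 2.5352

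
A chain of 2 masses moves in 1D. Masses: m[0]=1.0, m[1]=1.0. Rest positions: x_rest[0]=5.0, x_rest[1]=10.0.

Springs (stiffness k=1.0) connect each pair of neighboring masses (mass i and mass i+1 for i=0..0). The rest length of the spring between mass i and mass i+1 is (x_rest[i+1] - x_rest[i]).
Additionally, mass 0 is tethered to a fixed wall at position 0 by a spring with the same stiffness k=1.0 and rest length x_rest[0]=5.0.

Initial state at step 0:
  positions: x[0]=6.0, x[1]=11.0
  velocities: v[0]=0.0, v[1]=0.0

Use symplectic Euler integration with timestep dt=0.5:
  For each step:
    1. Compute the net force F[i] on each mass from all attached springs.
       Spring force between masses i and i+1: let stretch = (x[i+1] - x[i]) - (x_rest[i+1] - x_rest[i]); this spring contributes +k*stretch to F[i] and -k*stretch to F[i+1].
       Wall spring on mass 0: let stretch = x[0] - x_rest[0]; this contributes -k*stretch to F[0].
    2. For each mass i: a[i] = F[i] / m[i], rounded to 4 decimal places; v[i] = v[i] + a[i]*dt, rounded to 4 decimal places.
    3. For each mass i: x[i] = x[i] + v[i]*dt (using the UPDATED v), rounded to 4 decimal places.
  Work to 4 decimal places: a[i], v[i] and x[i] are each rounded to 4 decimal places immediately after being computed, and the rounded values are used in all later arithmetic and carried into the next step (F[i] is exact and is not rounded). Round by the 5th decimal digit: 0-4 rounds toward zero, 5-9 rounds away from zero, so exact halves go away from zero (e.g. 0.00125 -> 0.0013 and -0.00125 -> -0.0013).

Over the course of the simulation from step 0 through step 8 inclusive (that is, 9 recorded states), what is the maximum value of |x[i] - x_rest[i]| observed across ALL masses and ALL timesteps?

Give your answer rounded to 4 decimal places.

Answer: 1.1683

Derivation:
Step 0: x=[6.0000 11.0000] v=[0.0000 0.0000]
Step 1: x=[5.7500 11.0000] v=[-0.5000 0.0000]
Step 2: x=[5.3750 10.9375] v=[-0.7500 -0.1250]
Step 3: x=[5.0469 10.7344] v=[-0.6563 -0.4063]
Step 4: x=[4.8789 10.3594] v=[-0.3360 -0.7501]
Step 5: x=[4.8613 9.8642] v=[-0.0352 -0.9904]
Step 6: x=[4.8791 9.3683] v=[0.0356 -0.9919]
Step 7: x=[4.7994 9.0001] v=[-0.1594 -0.7365]
Step 8: x=[4.5700 8.8317] v=[-0.4588 -0.3369]
Max displacement = 1.1683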